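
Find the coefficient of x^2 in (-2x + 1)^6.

60

The general term is C(6,j)·(-2x)^j·(1)^(6-j); the x^2 term has j = 2.
C(6,2) = 15.
Coefficient = C(6,2) · (-2)^2 = 15 · 4 = 60.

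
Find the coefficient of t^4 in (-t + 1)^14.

The general term is C(14,j)·(-t)^j·(1)^(14-j); the t^4 term has j = 4.
C(14,4) = 1001.
Coefficient = C(14,4) = 1001.

1001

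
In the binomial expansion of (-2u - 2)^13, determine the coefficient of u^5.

-10543104

The general term is C(13,j)·(-2u)^j·(-2)^(13-j); the u^5 term has j = 5.
C(13,5) = 1287.
Coefficient = C(13,5) · (-2)^5 · (-2)^8 = 1287 · (-32) · 256 = -10543104.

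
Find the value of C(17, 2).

136

C(17,2) = (17·16) / 2! = 272 / 2 = 136.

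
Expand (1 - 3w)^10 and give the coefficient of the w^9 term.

The general term is C(10,j)·(1)^j·(-3w)^(10-j); the w^9 term has j = 1.
C(10,1) = 10.
Coefficient = C(10,1) · (-3)^9 = 10 · (-19683) = -196830.

-196830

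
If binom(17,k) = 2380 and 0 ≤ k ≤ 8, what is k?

C(17,k) increases on 0 ≤ k ≤ 8. C(17,3) = 680 and C(17,4) = 2380, so k = 4.

4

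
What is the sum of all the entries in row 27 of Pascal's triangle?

Setting x = 1 in (1+x)^27 gives Σ C(27,j) = 2^27 = 134217728.

134217728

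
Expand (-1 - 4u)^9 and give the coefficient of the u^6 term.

The general term is C(9,j)·(-1)^j·(-4u)^(9-j); the u^6 term has j = 3.
C(9,3) = 84.
Coefficient = C(9,3) · (-1)^3 · (-4)^6 = 84 · (-1) · 4096 = -344064.

-344064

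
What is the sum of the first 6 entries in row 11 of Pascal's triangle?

1 + 11 + 55 + 165 + 330 + 462 = 1024.

1024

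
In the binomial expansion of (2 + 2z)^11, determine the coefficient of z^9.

112640

The general term is C(11,j)·(2)^j·(2z)^(11-j); the z^9 term has j = 2.
C(11,2) = 55.
Coefficient = C(11,2) · 2^2 · 2^9 = 55 · 4 · 512 = 112640.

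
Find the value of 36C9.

C(36,9) = (36·35·34·33·32·31·30·29·28) / 9! = 34162713446400 / 362880 = 94143280.

94143280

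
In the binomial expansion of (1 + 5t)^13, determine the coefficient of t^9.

The general term is C(13,j)·(1)^j·(5t)^(13-j); the t^9 term has j = 4.
C(13,4) = 715.
Coefficient = C(13,4) · 5^9 = 715 · 1953125 = 1396484375.

1396484375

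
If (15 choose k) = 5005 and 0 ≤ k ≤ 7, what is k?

C(15,k) increases on 0 ≤ k ≤ 7. C(15,5) = 3003 and C(15,6) = 5005, so k = 6.

6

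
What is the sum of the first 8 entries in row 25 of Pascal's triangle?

726206

1 + 25 + 300 + 2300 + 12650 + 53130 + 177100 + 480700 = 726206.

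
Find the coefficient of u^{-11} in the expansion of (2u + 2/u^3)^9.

General term: C(9,j)·(2u)^j·(2/u^3)^(9-j), with u-exponent 1j − 3(9−j) = 4j − 27.
Set 4j − 27 = -11: j = 4.
C(9,4) = 126; 2^4 = 16; 2^5 = 32.
Coefficient = 126 · 16 · 32 = 64512.

64512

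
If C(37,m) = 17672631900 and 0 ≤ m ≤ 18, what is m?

18

C(37,m) increases on 0 ≤ m ≤ 18. C(37,17) = 15905368710 and C(37,18) = 17672631900, so m = 18.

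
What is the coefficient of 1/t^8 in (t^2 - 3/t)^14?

48361131

General term: C(14,j)·(t^2)^j·(-3/t)^(14-j), with t-exponent 2j − 1(14−j) = 3j − 14.
Set 3j − 14 = -8: j = 2.
C(14,2) = 91; 1^2 = 1; (-3)^12 = 531441.
Coefficient = 91 · 1 · 531441 = 48361131.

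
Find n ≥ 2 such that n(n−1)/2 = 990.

n(n−1)/2 = 990 ⇒ n(n−1) = 1980. Since 45·44 = 1980, n = 45.

45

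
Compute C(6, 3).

C(6,3) = (6·5·4) / 3! = 120 / 6 = 20.

20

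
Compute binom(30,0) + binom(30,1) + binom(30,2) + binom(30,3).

4526

1 + 30 + 435 + 4060 = 4526.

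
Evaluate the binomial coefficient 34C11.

C(34,11) = (34·33·32·31·30·29·28·27·26·25·24) / 11! = 11420107066368000 / 39916800 = 286097760.

286097760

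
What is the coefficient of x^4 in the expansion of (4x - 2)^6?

15360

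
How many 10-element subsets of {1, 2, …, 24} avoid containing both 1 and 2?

All 10-subsets: C(24,10) = 1961256. Those containing both fixed elements: C(22,8) = 319770.
1961256 − 319770 = 1641486.

1641486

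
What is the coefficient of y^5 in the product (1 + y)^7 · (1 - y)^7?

0

Coefficient of y^5 = Σ_{j} C(7,j)·1^j·C(7,5-j)·(-1)^(5-j) for j from 0 to 5.
= (-21) + 245 + (-735) + 735 + (-245) + 21 = 0.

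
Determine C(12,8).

495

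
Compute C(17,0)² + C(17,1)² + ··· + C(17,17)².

Σ C(17,r)² is the coefficient of x^17 in (1+x)^17(1+x)^17 = (1+x)^34, i.e. C(34,17) = 2333606220.

2333606220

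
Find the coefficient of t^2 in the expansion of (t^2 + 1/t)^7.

35

General term: C(7,j)·(t^2)^j·(1/t)^(7-j), with t-exponent 2j − 1(7−j) = 3j − 7.
Set 3j − 7 = 2: j = 3.
C(7,3) = 35; 1^3 = 1; 1^4 = 1.
Coefficient = 35 · 1 · 1 = 35.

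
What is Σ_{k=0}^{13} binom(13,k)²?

10400600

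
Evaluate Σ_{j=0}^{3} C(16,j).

697

1 + 16 + 120 + 560 = 697.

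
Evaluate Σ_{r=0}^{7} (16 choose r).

1 + 16 + 120 + 560 + 1820 + 4368 + 8008 + 11440 = 26333.

26333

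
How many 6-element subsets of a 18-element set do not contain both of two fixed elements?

16744

All 6-subsets: C(18,6) = 18564. Those containing both fixed elements: C(16,4) = 1820.
18564 − 1820 = 16744.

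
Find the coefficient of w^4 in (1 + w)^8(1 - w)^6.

9

Coefficient of w^4 = Σ_{j} C(8,j)·1^j·C(6,4-j)·(-1)^(4-j) for j from 0 to 4.
= 15 + (-160) + 420 + (-336) + 70 = 9.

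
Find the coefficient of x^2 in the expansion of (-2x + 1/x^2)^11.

General term: C(11,j)·(-2x)^j·(1/x^2)^(11-j), with x-exponent 1j − 2(11−j) = 3j − 22.
Set 3j − 22 = 2: j = 8.
C(11,8) = 165; (-2)^8 = 256; 1^3 = 1.
Coefficient = 165 · 256 · 1 = 42240.

42240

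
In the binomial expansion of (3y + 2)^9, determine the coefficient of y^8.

The general term is C(9,j)·(3y)^j·(2)^(9-j); the y^8 term has j = 8.
C(9,8) = 9.
Coefficient = C(9,8) · 3^8 · 2^1 = 9 · 6561 · 2 = 118098.

118098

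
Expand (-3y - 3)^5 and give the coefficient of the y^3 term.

-2430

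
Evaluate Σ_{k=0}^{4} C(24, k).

1 + 24 + 276 + 2024 + 10626 = 12951.

12951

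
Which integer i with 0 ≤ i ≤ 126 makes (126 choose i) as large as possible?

63

C(126,i) is maximized at i = 126/2 = 63.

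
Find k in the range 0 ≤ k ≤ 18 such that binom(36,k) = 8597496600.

17

C(36,k) increases on 0 ≤ k ≤ 18. C(36,16) = 7307872110 and C(36,17) = 8597496600, so k = 17.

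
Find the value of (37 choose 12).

C(37,12) = (37·36·35·34·33·32·31·30·29·28·27·26) / 12! = 887342319056793600 / 479001600 = 1852482996.

1852482996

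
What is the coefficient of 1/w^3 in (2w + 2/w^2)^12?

General term: C(12,j)·(2w)^j·(2/w^2)^(12-j), with w-exponent 1j − 2(12−j) = 3j − 24.
Set 3j − 24 = -3: j = 7.
C(12,7) = 792; 2^7 = 128; 2^5 = 32.
Coefficient = 792 · 128 · 32 = 3244032.

3244032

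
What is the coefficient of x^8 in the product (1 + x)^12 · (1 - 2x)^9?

-225

Coefficient of x^8 = Σ_{j} C(12,j)·1^j·C(9,8-j)·(-2)^(8-j) for j from 0 to 8.
= 2304 + (-55296) + 354816 + (-887040) + 997920 + (-532224) + 133056 + (-14256) + 495 = -225.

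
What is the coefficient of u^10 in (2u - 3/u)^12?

General term: C(12,j)·(2u)^j·(-3/u)^(12-j), with u-exponent 1j − 1(12−j) = 2j − 12.
Set 2j − 12 = 10: j = 11.
C(12,11) = 12; 2^11 = 2048; (-3)^1 = -3.
Coefficient = 12 · 2048 · (-3) = -73728.

-73728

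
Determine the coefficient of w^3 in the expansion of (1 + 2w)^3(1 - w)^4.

Coefficient of w^3 = Σ_{j} C(3,j)·2^j·C(4,3-j)·(-1)^(3-j) for j from 0 to 3.
= (-4) + 36 + (-48) + 8 = -8.

-8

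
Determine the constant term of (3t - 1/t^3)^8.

20412

General term: C(8,j)·(3t)^j·(-1/t^3)^(8-j), with t-exponent 1j − 3(8−j) = 4j − 24.
Set 4j − 24 = 0: j = 6.
C(8,6) = 28; 3^6 = 729; (-1)^2 = 1.
Coefficient = 28 · 729 · 1 = 20412.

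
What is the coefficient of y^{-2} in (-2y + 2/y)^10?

215040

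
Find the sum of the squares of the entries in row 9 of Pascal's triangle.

48620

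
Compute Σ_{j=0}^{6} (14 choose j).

6476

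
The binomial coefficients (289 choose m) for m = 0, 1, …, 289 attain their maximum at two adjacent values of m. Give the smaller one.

144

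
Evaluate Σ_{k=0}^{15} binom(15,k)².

155117520

Σ C(15,k)² is the coefficient of x^15 in (1+x)^15(1+x)^15 = (1+x)^30, i.e. C(30,15) = 155117520.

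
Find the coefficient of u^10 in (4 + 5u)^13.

The general term is C(13,j)·(4)^j·(5u)^(13-j); the u^10 term has j = 3.
C(13,3) = 286.
Coefficient = C(13,3) · 4^3 · 5^10 = 286 · 64 · 9765625 = 178750000000.

178750000000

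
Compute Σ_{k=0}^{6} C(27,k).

1 + 27 + 351 + 2925 + 17550 + 80730 + 296010 = 397594.

397594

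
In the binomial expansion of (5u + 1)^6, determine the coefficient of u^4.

The general term is C(6,j)·(5u)^j·(1)^(6-j); the u^4 term has j = 4.
C(6,4) = 15.
Coefficient = C(6,4) · 5^4 = 15 · 625 = 9375.

9375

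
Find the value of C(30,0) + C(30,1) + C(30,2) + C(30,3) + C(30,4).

31931

1 + 30 + 435 + 4060 + 27405 = 31931.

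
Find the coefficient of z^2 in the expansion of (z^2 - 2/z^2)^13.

General term: C(13,j)·(z^2)^j·(-2/z^2)^(13-j), with z-exponent 2j − 2(13−j) = 4j − 26.
Set 4j − 26 = 2: j = 7.
C(13,7) = 1716; 1^7 = 1; (-2)^6 = 64.
Coefficient = 1716 · 1 · 64 = 109824.

109824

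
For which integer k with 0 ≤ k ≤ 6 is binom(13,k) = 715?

4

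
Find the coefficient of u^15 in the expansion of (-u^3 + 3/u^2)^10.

-3240

General term: C(10,j)·(-u^3)^j·(3/u^2)^(10-j), with u-exponent 3j − 2(10−j) = 5j − 20.
Set 5j − 20 = 15: j = 7.
C(10,7) = 120; (-1)^7 = -1; 3^3 = 27.
Coefficient = 120 · (-1) · 27 = -3240.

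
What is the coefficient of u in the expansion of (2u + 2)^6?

The general term is C(6,j)·(2u)^j·(2)^(6-j); the u^1 term has j = 1.
C(6,1) = 6.
Coefficient = C(6,1) · 2^1 · 2^5 = 6 · 2 · 32 = 384.

384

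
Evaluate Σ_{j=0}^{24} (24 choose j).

16777216

Setting x = 1 in (1+x)^24 gives Σ C(24,j) = 2^24 = 16777216.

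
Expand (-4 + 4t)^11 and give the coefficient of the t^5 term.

1937768448

The general term is C(11,j)·(-4)^j·(4t)^(11-j); the t^5 term has j = 6.
C(11,6) = 462.
Coefficient = C(11,6) · (-4)^6 · 4^5 = 462 · 4096 · 1024 = 1937768448.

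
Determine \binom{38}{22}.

22239974430

C(38,22) = C(38,16) by symmetry.
C(38,16) = (38·37·36·35·34·33·32·31·30·29·28·27·26·25·24·23) / 16! = 465322312113382563840000 / 20922789888000 = 22239974430.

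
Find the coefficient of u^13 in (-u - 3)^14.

42

The general term is C(14,j)·(-u)^j·(-3)^(14-j); the u^13 term has j = 13.
C(14,13) = 14.
Coefficient = C(14,13) · (-1)^13 · (-3)^1 = 14 · (-1) · (-3) = 42.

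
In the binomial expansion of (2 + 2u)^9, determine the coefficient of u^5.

64512

The general term is C(9,j)·(2)^j·(2u)^(9-j); the u^5 term has j = 4.
C(9,4) = 126.
Coefficient = C(9,4) · 2^4 · 2^5 = 126 · 16 · 32 = 64512.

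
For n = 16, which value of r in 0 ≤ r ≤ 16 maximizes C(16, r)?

8

C(16,r) is maximized at r = 16/2 = 8.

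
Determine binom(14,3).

C(14,3) = (14·13·12) / 3! = 2184 / 6 = 364.

364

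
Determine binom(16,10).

C(16,10) = C(16,6) by symmetry.
C(16,6) = (16·15·14·13·12·11) / 6! = 5765760 / 720 = 8008.

8008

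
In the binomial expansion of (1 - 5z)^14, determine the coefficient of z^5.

-6256250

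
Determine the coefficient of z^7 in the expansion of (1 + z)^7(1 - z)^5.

Coefficient of z^7 = Σ_{j} C(7,j)·1^j·C(5,7-j)·(-1)^(7-j) for j from 2 to 7.
= (-21) + 175 + (-350) + 210 + (-35) + 1 = -20.

-20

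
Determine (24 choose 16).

735471

C(24,16) = C(24,8) by symmetry.
C(24,8) = (24·23·22·21·20·19·18·17) / 8! = 29654190720 / 40320 = 735471.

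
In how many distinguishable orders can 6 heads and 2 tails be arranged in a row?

28

Choose positions for the heads: C(8,6) = 28.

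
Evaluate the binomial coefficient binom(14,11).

364

C(14,11) = C(14,3) by symmetry.
C(14,3) = (14·13·12) / 3! = 2184 / 6 = 364.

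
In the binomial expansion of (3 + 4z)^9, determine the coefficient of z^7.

5308416

The general term is C(9,j)·(3)^j·(4z)^(9-j); the z^7 term has j = 2.
C(9,2) = 36.
Coefficient = C(9,2) · 3^2 · 4^7 = 36 · 9 · 16384 = 5308416.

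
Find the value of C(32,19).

C(32,19) = C(32,13) by symmetry.
C(32,13) = (32·31·30·29·28·27·26·25·24·23·22·21·20) / 13! = 2163102632570880000 / 6227020800 = 347373600.

347373600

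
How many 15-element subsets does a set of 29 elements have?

C(29,15) = C(29,14) by symmetry.
C(29,14) = (29·28·27·26·25·24·23·22·21·20·19·18·17·16) / 14! = 6761440164390912000 / 87178291200 = 77558760.

77558760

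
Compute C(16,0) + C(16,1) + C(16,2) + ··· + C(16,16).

The entries of row 16 sum to 2^16 = 65536.

65536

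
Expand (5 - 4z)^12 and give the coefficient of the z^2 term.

The general term is C(12,j)·(5)^j·(-4z)^(12-j); the z^2 term has j = 10.
C(12,10) = 66.
Coefficient = C(12,10) · 5^10 · (-4)^2 = 66 · 9765625 · 16 = 10312500000.

10312500000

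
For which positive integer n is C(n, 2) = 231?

n(n−1)/2 = 231 ⇒ n(n−1) = 462. Since 22·21 = 462, n = 22.

22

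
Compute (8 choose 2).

C(8,2) = (8·7) / 2! = 56 / 2 = 28.

28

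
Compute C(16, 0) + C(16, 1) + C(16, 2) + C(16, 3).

1 + 16 + 120 + 560 = 697.

697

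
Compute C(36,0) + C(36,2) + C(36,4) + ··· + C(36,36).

Half of (1+1)^36 + (1−1)^36 gives the even-index sum: 2^35 = 34359738368.

34359738368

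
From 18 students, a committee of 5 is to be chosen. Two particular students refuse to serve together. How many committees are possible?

8008

All 5-subsets: C(18,5) = 8568. Those containing both fixed elements: C(16,3) = 560.
8568 − 560 = 8008.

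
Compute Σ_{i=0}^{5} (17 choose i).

9402

1 + 17 + 136 + 680 + 2380 + 6188 = 9402.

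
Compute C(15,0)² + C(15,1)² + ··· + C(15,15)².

By Vandermonde's identity, Σ C(15,r)² = C(30,15) = 155117520.

155117520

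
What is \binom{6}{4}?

15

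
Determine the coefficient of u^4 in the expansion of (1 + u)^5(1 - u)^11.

-50

Coefficient of u^4 = Σ_{j} C(5,j)·1^j·C(11,4-j)·(-1)^(4-j) for j from 0 to 4.
= 330 + (-825) + 550 + (-110) + 5 = -50.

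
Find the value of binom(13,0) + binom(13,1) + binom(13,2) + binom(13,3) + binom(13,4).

1093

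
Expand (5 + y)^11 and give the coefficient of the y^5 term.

7218750

The general term is C(11,j)·(5)^j·(y)^(11-j); the y^5 term has j = 6.
C(11,6) = 462.
Coefficient = C(11,6) · 5^6 = 462 · 15625 = 7218750.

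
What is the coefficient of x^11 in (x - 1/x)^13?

-13

General term: C(13,j)·(x)^j·(-1/x)^(13-j), with x-exponent 1j − 1(13−j) = 2j − 13.
Set 2j − 13 = 11: j = 12.
C(13,12) = 13; 1^12 = 1; (-1)^1 = -1.
Coefficient = 13 · 1 · (-1) = -13.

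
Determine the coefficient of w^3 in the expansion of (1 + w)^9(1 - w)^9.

Coefficient of w^3 = Σ_{j} C(9,j)·1^j·C(9,3-j)·(-1)^(3-j) for j from 0 to 3.
= (-84) + 324 + (-324) + 84 = 0.

0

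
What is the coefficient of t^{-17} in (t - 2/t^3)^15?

1647360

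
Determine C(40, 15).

40225345056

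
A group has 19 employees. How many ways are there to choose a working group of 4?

This is C(19,4) = 3876.

3876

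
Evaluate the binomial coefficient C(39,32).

15380937

C(39,32) = C(39,7) by symmetry.
C(39,7) = (39·38·37·36·35·34·33) / 7! = 77519922480 / 5040 = 15380937.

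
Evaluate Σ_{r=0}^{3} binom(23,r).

2048

1 + 23 + 253 + 1771 = 2048.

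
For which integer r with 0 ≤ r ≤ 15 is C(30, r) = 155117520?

15

C(30,r) increases on 0 ≤ r ≤ 15. C(30,14) = 145422675 and C(30,15) = 155117520, so r = 15.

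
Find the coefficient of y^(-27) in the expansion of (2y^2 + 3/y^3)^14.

515852064

General term: C(14,j)·(2y^2)^j·(3/y^3)^(14-j), with y-exponent 2j − 3(14−j) = 5j − 42.
Set 5j − 42 = -27: j = 3.
C(14,3) = 364; 2^3 = 8; 3^11 = 177147.
Coefficient = 364 · 8 · 177147 = 515852064.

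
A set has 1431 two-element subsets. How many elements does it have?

54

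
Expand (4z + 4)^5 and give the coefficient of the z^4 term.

5120

The general term is C(5,j)·(4z)^j·(4)^(5-j); the z^4 term has j = 4.
C(5,4) = 5.
Coefficient = C(5,4) · 4^4 · 4^1 = 5 · 256 · 4 = 5120.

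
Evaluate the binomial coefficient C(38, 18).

C(38,18) = (38·37·36·35·34·33·32·31·30·29·28·27·26·25·24·23·22·21) / 18! = 214978908196382744494080000 / 6402373705728000 = 33578000610.

33578000610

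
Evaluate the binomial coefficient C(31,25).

736281

C(31,25) = C(31,6) by symmetry.
C(31,6) = (31·30·29·28·27·26) / 6! = 530122320 / 720 = 736281.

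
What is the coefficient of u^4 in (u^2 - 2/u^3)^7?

84

General term: C(7,j)·(u^2)^j·(-2/u^3)^(7-j), with u-exponent 2j − 3(7−j) = 5j − 21.
Set 5j − 21 = 4: j = 5.
C(7,5) = 21; 1^5 = 1; (-2)^2 = 4.
Coefficient = 21 · 1 · 4 = 84.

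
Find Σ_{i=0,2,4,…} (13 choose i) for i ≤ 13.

4096

Half of (1+1)^13 + (1−1)^13 gives the even-index sum: 2^12 = 4096.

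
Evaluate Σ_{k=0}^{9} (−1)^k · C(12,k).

-55

The partial alternating sum Σ_{k=0}^{9} (−1)^k C(12,k) = (−1)^9 C(11,9) = -55.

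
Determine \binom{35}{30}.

C(35,30) = C(35,5) by symmetry.
C(35,5) = (35·34·33·32·31) / 5! = 38955840 / 120 = 324632.

324632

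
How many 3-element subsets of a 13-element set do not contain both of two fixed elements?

All 3-subsets: C(13,3) = 286. Those containing both fixed elements: C(11,1) = 11.
286 − 11 = 275.

275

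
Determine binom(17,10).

19448

C(17,10) = C(17,7) by symmetry.
C(17,7) = (17·16·15·14·13·12·11) / 7! = 98017920 / 5040 = 19448.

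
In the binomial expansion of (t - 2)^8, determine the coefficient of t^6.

112

The general term is C(8,j)·(t)^j·(-2)^(8-j); the t^6 term has j = 6.
C(8,6) = 28.
Coefficient = C(8,6) · (-2)^2 = 28 · 4 = 112.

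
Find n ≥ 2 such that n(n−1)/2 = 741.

39

n(n−1)/2 = 741 ⇒ n(n−1) = 1482. Since 39·38 = 1482, n = 39.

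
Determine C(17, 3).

680

C(17,3) = (17·16·15) / 3! = 4080 / 6 = 680.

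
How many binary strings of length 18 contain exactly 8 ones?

43758

Choose the 8 positions: C(18,8) = 43758.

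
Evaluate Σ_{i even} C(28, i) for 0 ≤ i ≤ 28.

Half of (1+1)^28 + (1−1)^28 gives the even-index sum: 2^27 = 134217728.

134217728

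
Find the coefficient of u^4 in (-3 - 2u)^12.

51963120

The general term is C(12,j)·(-3)^j·(-2u)^(12-j); the u^4 term has j = 8.
C(12,8) = 495.
Coefficient = C(12,8) · (-3)^8 · (-2)^4 = 495 · 6561 · 16 = 51963120.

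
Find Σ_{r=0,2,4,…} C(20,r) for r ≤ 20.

524288

Even-r terms of row 20 sum to 2^19 = 524288.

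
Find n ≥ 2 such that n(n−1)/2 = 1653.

58

n(n−1)/2 = 1653 ⇒ n(n−1) = 3306. Since 58·57 = 3306, n = 58.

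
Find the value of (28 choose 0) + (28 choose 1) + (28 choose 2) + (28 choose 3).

1 + 28 + 378 + 3276 = 3683.

3683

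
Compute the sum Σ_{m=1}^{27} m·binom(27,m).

Differentiating (1+x)^27 and setting x=1: Σ m·C(27,m) = 27·2^26 = 1811939328.

1811939328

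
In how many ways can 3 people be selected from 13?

286

This is C(13,3) = 286.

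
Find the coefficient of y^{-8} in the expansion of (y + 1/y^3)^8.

70

General term: C(8,j)·(y)^j·(1/y^3)^(8-j), with y-exponent 1j − 3(8−j) = 4j − 24.
Set 4j − 24 = -8: j = 4.
C(8,4) = 70; 1^4 = 1; 1^4 = 1.
Coefficient = 70 · 1 · 1 = 70.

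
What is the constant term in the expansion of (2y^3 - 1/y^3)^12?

59136

General term: C(12,j)·(2y^3)^j·(-1/y^3)^(12-j), with y-exponent 3j − 3(12−j) = 6j − 36.
Set 6j − 36 = 0: j = 6.
C(12,6) = 924; 2^6 = 64; (-1)^6 = 1.
Coefficient = 924 · 64 · 1 = 59136.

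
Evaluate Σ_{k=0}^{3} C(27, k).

3304

1 + 27 + 351 + 2925 = 3304.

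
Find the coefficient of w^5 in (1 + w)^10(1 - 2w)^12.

1548

Coefficient of w^5 = Σ_{j} C(10,j)·1^j·C(12,5-j)·(-2)^(5-j) for j from 0 to 5.
= (-25344) + 79200 + (-79200) + 31680 + (-5040) + 252 = 1548.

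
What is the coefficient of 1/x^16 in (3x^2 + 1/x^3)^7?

General term: C(7,j)·(3x^2)^j·(1/x^3)^(7-j), with x-exponent 2j − 3(7−j) = 5j − 21.
Set 5j − 21 = -16: j = 1.
C(7,1) = 7; 3^1 = 3; 1^6 = 1.
Coefficient = 7 · 3 · 1 = 21.

21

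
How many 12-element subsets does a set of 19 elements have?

C(19,12) = C(19,7) by symmetry.
C(19,7) = (19·18·17·16·15·14·13) / 7! = 253955520 / 5040 = 50388.

50388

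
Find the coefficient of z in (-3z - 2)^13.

-159744

The general term is C(13,j)·(-3z)^j·(-2)^(13-j); the z^1 term has j = 1.
C(13,1) = 13.
Coefficient = C(13,1) · (-3)^1 · (-2)^12 = 13 · (-3) · 4096 = -159744.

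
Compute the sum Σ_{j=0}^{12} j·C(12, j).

Differentiating (1+x)^12 and setting x=1: Σ j·C(12,j) = 12·2^11 = 24576.

24576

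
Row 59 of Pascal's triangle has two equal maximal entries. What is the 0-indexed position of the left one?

29

For odd n = 59, C(59,k) peaks at k = (n−1)/2 and (n+1)/2; the smaller is 29.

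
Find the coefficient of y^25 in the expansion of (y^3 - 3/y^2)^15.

General term: C(15,j)·(y^3)^j·(-3/y^2)^(15-j), with y-exponent 3j − 2(15−j) = 5j − 30.
Set 5j − 30 = 25: j = 11.
C(15,11) = 1365; 1^11 = 1; (-3)^4 = 81.
Coefficient = 1365 · 1 · 81 = 110565.

110565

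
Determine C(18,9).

48620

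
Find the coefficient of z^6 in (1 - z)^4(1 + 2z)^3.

-20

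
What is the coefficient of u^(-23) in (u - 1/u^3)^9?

General term: C(9,j)·(u)^j·(-1/u^3)^(9-j), with u-exponent 1j − 3(9−j) = 4j − 27.
Set 4j − 27 = -23: j = 1.
C(9,1) = 9; 1^1 = 1; (-1)^8 = 1.
Coefficient = 9 · 1 · 1 = 9.

9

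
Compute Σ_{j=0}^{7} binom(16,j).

1 + 16 + 120 + 560 + 1820 + 4368 + 8008 + 11440 = 26333.

26333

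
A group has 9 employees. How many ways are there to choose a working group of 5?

This is C(9,5) = 126.

126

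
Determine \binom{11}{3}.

C(11,3) = (11·10·9) / 3! = 990 / 6 = 165.

165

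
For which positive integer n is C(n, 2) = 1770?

n(n−1)/2 = 1770 ⇒ n(n−1) = 3540. Since 60·59 = 3540, n = 60.

60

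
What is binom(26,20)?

C(26,20) = C(26,6) by symmetry.
C(26,6) = (26·25·24·23·22·21) / 6! = 165765600 / 720 = 230230.

230230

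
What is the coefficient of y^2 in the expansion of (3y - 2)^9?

The general term is C(9,j)·(3y)^j·(-2)^(9-j); the y^2 term has j = 2.
C(9,2) = 36.
Coefficient = C(9,2) · 3^2 · (-2)^7 = 36 · 9 · (-128) = -41472.

-41472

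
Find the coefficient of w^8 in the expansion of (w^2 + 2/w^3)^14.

General term: C(14,j)·(w^2)^j·(2/w^3)^(14-j), with w-exponent 2j − 3(14−j) = 5j − 42.
Set 5j − 42 = 8: j = 10.
C(14,10) = 1001; 1^10 = 1; 2^4 = 16.
Coefficient = 1001 · 1 · 16 = 16016.

16016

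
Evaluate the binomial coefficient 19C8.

C(19,8) = (19·18·17·16·15·14·13·12) / 8! = 3047466240 / 40320 = 75582.

75582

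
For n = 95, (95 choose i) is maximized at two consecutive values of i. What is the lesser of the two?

For odd n = 95, C(95,i) peaks at i = (n−1)/2 and (n+1)/2; the lesser is 47.

47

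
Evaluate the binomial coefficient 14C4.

1001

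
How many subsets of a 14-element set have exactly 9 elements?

2002

Choose the 9 positions: C(14,9) = 2002.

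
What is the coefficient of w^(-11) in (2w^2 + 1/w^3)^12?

General term: C(12,j)·(2w^2)^j·(1/w^3)^(12-j), with w-exponent 2j − 3(12−j) = 5j − 36.
Set 5j − 36 = -11: j = 5.
C(12,5) = 792; 2^5 = 32; 1^7 = 1.
Coefficient = 792 · 32 · 1 = 25344.

25344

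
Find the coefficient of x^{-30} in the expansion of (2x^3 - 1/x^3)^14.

364

General term: C(14,j)·(2x^3)^j·(-1/x^3)^(14-j), with x-exponent 3j − 3(14−j) = 6j − 42.
Set 6j − 42 = -30: j = 2.
C(14,2) = 91; 2^2 = 4; (-1)^12 = 1.
Coefficient = 91 · 4 · 1 = 364.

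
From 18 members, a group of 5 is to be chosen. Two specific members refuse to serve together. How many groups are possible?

8008

All 5-subsets: C(18,5) = 8568. Those containing both fixed elements: C(16,3) = 560.
8568 − 560 = 8008.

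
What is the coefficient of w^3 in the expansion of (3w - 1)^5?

270

The general term is C(5,j)·(3w)^j·(-1)^(5-j); the w^3 term has j = 3.
C(5,3) = 10.
Coefficient = C(5,3) · 3^3 = 10 · 27 = 270.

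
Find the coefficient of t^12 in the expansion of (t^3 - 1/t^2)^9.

-84

General term: C(9,j)·(t^3)^j·(-1/t^2)^(9-j), with t-exponent 3j − 2(9−j) = 5j − 18.
Set 5j − 18 = 12: j = 6.
C(9,6) = 84; 1^6 = 1; (-1)^3 = -1.
Coefficient = 84 · 1 · (-1) = -84.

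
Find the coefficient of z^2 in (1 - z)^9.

36

The general term is C(9,j)·(1)^j·(-z)^(9-j); the z^2 term has j = 7.
C(9,7) = 36.
Coefficient = C(9,7) = 36.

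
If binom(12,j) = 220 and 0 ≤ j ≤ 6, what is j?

C(12,j) increases on 0 ≤ j ≤ 6. C(12,2) = 66 and C(12,3) = 220, so j = 3.

3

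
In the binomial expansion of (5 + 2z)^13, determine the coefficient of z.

The general term is C(13,j)·(5)^j·(2z)^(13-j); the z^1 term has j = 12.
C(13,12) = 13.
Coefficient = C(13,12) · 5^12 · 2^1 = 13 · 244140625 · 2 = 6347656250.

6347656250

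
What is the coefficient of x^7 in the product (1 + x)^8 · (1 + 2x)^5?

13504

Coefficient of x^7 = Σ_{j} C(8,j)·1^j·C(5,7-j)·2^(7-j) for j from 2 to 7.
= 896 + 4480 + 5600 + 2240 + 280 + 8 = 13504.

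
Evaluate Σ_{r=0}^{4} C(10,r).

386

1 + 10 + 45 + 120 + 210 = 386.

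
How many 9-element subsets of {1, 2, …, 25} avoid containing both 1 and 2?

1797818

All 9-subsets: C(25,9) = 2042975. Those containing both fixed elements: C(23,7) = 245157.
2042975 − 245157 = 1797818.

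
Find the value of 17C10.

19448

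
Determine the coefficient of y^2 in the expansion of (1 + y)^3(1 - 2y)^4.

Coefficient of y^2 = Σ_{j} C(3,j)·1^j·C(4,2-j)·(-2)^(2-j) for j from 0 to 2.
= 24 + (-24) + 3 = 3.

3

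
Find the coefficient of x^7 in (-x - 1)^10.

The general term is C(10,j)·(-x)^j·(-1)^(10-j); the x^7 term has j = 7.
C(10,7) = 120.
Coefficient = C(10,7) · (-1)^7 · (-1)^3 = 120 · (-1) · (-1) = 120.

120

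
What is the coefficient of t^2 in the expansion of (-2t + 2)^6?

960

The general term is C(6,j)·(-2t)^j·(2)^(6-j); the t^2 term has j = 2.
C(6,2) = 15.
Coefficient = C(6,2) · (-2)^2 · 2^4 = 15 · 4 · 16 = 960.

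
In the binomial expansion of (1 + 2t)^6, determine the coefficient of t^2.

The general term is C(6,j)·(1)^j·(2t)^(6-j); the t^2 term has j = 4.
C(6,4) = 15.
Coefficient = C(6,4) · 2^2 = 15 · 4 = 60.

60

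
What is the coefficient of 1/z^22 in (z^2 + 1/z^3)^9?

General term: C(9,j)·(z^2)^j·(1/z^3)^(9-j), with z-exponent 2j − 3(9−j) = 5j − 27.
Set 5j − 27 = -22: j = 1.
C(9,1) = 9; 1^1 = 1; 1^8 = 1.
Coefficient = 9 · 1 · 1 = 9.

9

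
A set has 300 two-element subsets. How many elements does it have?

25

n(n−1)/2 = 300 ⇒ n(n−1) = 600. Since 25·24 = 600, n = 25.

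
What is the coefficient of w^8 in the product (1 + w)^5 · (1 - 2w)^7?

-360

Coefficient of w^8 = Σ_{j} C(5,j)·1^j·C(7,8-j)·(-2)^(8-j) for j from 1 to 5.
= (-640) + 4480 + (-6720) + 2800 + (-280) = -360.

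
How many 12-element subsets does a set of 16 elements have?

1820

C(16,12) = C(16,4) by symmetry.
C(16,4) = (16·15·14·13) / 4! = 43680 / 24 = 1820.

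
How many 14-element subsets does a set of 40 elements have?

23206929840

C(40,14) = (40·39·38·37·36·35·34·33·32·31·30·29·28·27) / 14! = 2023140487449489408000 / 87178291200 = 23206929840.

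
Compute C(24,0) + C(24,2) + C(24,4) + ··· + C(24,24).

8388608

Even-k terms of row 24 sum to 2^23 = 8388608.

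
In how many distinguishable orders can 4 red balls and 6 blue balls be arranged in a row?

Choose positions for the red balls: C(10,4) = 210.

210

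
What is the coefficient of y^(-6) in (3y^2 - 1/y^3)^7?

945

General term: C(7,j)·(3y^2)^j·(-1/y^3)^(7-j), with y-exponent 2j − 3(7−j) = 5j − 21.
Set 5j − 21 = -6: j = 3.
C(7,3) = 35; 3^3 = 27; (-1)^4 = 1.
Coefficient = 35 · 27 · 1 = 945.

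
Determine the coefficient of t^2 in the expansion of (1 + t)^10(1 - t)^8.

Coefficient of t^2 = Σ_{j} C(10,j)·1^j·C(8,2-j)·(-1)^(2-j) for j from 0 to 2.
= 28 + (-80) + 45 = -7.

-7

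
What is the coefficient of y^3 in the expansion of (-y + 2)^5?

-40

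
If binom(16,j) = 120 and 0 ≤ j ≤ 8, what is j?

C(16,j) increases on 0 ≤ j ≤ 8. C(16,1) = 16 and C(16,2) = 120, so j = 2.

2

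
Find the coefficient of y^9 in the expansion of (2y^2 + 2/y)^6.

384

General term: C(6,j)·(2y^2)^j·(2/y)^(6-j), with y-exponent 2j − 1(6−j) = 3j − 6.
Set 3j − 6 = 9: j = 5.
C(6,5) = 6; 2^5 = 32; 2^1 = 2.
Coefficient = 6 · 32 · 2 = 384.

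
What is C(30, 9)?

C(30,9) = (30·29·28·27·26·25·24·23·22) / 9! = 5191778592000 / 362880 = 14307150.

14307150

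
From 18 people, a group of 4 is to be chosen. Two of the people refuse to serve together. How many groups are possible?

All 4-subsets: C(18,4) = 3060. Those containing both fixed elements: C(16,2) = 120.
3060 − 120 = 2940.

2940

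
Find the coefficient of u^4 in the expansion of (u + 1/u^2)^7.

7

General term: C(7,j)·(u)^j·(1/u^2)^(7-j), with u-exponent 1j − 2(7−j) = 3j − 14.
Set 3j − 14 = 4: j = 6.
C(7,6) = 7; 1^6 = 1; 1^1 = 1.
Coefficient = 7 · 1 · 1 = 7.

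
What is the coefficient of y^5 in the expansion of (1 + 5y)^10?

787500

The general term is C(10,j)·(1)^j·(5y)^(10-j); the y^5 term has j = 5.
C(10,5) = 252.
Coefficient = C(10,5) · 5^5 = 252 · 3125 = 787500.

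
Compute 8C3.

56

C(8,3) = (8·7·6) / 3! = 336 / 6 = 56.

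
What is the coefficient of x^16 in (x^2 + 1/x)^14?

General term: C(14,j)·(x^2)^j·(1/x)^(14-j), with x-exponent 2j − 1(14−j) = 3j − 14.
Set 3j − 14 = 16: j = 10.
C(14,10) = 1001; 1^10 = 1; 1^4 = 1.
Coefficient = 1001 · 1 · 1 = 1001.

1001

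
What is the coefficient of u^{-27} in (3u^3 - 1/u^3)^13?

-702

General term: C(13,j)·(3u^3)^j·(-1/u^3)^(13-j), with u-exponent 3j − 3(13−j) = 6j − 39.
Set 6j − 39 = -27: j = 2.
C(13,2) = 78; 3^2 = 9; (-1)^11 = -1.
Coefficient = 78 · 9 · (-1) = -702.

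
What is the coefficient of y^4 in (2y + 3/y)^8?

16128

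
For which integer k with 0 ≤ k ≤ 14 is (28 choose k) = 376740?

C(28,k) increases on 0 ≤ k ≤ 14. C(28,5) = 98280 and C(28,6) = 376740, so k = 6.

6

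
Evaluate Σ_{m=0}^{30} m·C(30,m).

16106127360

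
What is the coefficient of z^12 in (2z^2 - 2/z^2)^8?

-2048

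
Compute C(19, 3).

C(19,3) = (19·18·17) / 3! = 5814 / 6 = 969.

969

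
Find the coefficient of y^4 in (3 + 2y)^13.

225173520

The general term is C(13,j)·(3)^j·(2y)^(13-j); the y^4 term has j = 9.
C(13,9) = 715.
Coefficient = C(13,9) · 3^9 · 2^4 = 715 · 19683 · 16 = 225173520.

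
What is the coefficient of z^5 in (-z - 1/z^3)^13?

General term: C(13,j)·(-z)^j·(-1/z^3)^(13-j), with z-exponent 1j − 3(13−j) = 4j − 39.
Set 4j − 39 = 5: j = 11.
C(13,11) = 78; (-1)^11 = -1; (-1)^2 = 1.
Coefficient = 78 · (-1) · 1 = -78.

-78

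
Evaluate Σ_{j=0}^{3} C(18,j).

988

1 + 18 + 153 + 816 = 988.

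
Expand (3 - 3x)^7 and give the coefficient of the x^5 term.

-45927

The general term is C(7,j)·(3)^j·(-3x)^(7-j); the x^5 term has j = 2.
C(7,2) = 21.
Coefficient = C(7,2) · 3^2 · (-3)^5 = 21 · 9 · (-243) = -45927.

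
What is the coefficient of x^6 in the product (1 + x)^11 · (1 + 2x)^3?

8514

Coefficient of x^6 = Σ_{j} C(11,j)·1^j·C(3,6-j)·2^(6-j) for j from 3 to 6.
= 1320 + 3960 + 2772 + 462 = 8514.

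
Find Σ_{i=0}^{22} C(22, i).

The entries of row 22 sum to 2^22 = 4194304.

4194304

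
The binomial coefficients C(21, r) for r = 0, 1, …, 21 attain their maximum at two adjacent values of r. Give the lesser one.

10

For odd n = 21, C(21,r) peaks at r = (n−1)/2 and (n+1)/2; the lesser is 10.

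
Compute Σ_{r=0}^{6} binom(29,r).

621616

1 + 29 + 406 + 3654 + 23751 + 118755 + 475020 = 621616.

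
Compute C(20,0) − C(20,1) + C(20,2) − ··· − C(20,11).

-75582

The partial alternating sum Σ_{k=0}^{11} (−1)^k C(20,k) = (−1)^11 C(19,11) = -75582.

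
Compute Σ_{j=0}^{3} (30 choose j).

1 + 30 + 435 + 4060 = 4526.

4526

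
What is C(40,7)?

18643560

C(40,7) = (40·39·38·37·36·35·34) / 7! = 93963542400 / 5040 = 18643560.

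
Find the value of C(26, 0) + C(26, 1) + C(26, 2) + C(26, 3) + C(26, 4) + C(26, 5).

1 + 26 + 325 + 2600 + 14950 + 65780 = 83682.

83682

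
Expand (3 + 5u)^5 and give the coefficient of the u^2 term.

6750

The general term is C(5,j)·(3)^j·(5u)^(5-j); the u^2 term has j = 3.
C(5,3) = 10.
Coefficient = C(5,3) · 3^3 · 5^2 = 10 · 27 · 25 = 6750.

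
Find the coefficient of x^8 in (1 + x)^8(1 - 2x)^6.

Coefficient of x^8 = Σ_{j} C(8,j)·1^j·C(6,8-j)·(-2)^(8-j) for j from 2 to 8.
= 1792 + (-10752) + 16800 + (-8960) + 1680 + (-96) + 1 = 465.

465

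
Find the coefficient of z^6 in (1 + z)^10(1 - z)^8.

-28

Coefficient of z^6 = Σ_{j} C(10,j)·1^j·C(8,6-j)·(-1)^(6-j) for j from 0 to 6.
= 28 + (-560) + 3150 + (-6720) + 5880 + (-2016) + 210 = -28.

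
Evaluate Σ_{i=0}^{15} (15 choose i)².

155117520

Σ C(15,i)² is the coefficient of x^15 in (1+x)^15(1+x)^15 = (1+x)^30, i.e. C(30,15) = 155117520.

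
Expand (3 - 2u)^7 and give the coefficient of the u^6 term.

The general term is C(7,j)·(3)^j·(-2u)^(7-j); the u^6 term has j = 1.
C(7,1) = 7.
Coefficient = C(7,1) · 3^1 · (-2)^6 = 7 · 3 · 64 = 1344.

1344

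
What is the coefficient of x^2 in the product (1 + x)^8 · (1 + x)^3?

55

(1 + x)^8(1 + x)^3 = (1 + x)^11, so the coefficient of x^2 is C(11,2)·1^2 = 55·1 = 55.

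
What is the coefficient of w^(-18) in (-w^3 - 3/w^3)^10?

General term: C(10,j)·(-w^3)^j·(-3/w^3)^(10-j), with w-exponent 3j − 3(10−j) = 6j − 30.
Set 6j − 30 = -18: j = 2.
C(10,2) = 45; (-1)^2 = 1; (-3)^8 = 6561.
Coefficient = 45 · 1 · 6561 = 295245.

295245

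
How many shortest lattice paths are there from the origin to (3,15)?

Each path is a sequence of 18 steps with 3 rights: C(18,3) = 816.

816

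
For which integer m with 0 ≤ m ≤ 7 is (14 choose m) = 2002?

C(14,m) increases on 0 ≤ m ≤ 7. C(14,4) = 1001 and C(14,5) = 2002, so m = 5.

5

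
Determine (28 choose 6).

376740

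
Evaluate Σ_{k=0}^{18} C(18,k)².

By Vandermonde's identity, Σ C(18,k)² = C(36,18) = 9075135300.

9075135300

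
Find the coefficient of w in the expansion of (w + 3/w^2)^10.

General term: C(10,j)·(w)^j·(3/w^2)^(10-j), with w-exponent 1j − 2(10−j) = 3j − 20.
Set 3j − 20 = 1: j = 7.
C(10,7) = 120; 1^7 = 1; 3^3 = 27.
Coefficient = 120 · 1 · 27 = 3240.

3240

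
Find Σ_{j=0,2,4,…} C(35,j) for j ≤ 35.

Even-j terms of row 35 sum to 2^34 = 17179869184.

17179869184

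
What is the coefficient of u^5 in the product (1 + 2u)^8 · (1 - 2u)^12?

-2560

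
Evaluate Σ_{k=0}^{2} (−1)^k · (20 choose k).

The partial alternating sum Σ_{k=0}^{2} (−1)^k C(20,k) = (−1)^2 C(19,2) = 171.

171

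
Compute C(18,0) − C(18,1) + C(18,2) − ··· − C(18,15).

The partial alternating sum Σ_{k=0}^{15} (−1)^k C(18,k) = (−1)^15 C(17,15) = -136.

-136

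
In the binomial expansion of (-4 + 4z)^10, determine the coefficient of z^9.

The general term is C(10,j)·(-4)^j·(4z)^(10-j); the z^9 term has j = 1.
C(10,1) = 10.
Coefficient = C(10,1) · (-4)^1 · 4^9 = 10 · (-4) · 262144 = -10485760.

-10485760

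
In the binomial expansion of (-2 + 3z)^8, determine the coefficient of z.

-3072

The general term is C(8,j)·(-2)^j·(3z)^(8-j); the z^1 term has j = 7.
C(8,7) = 8.
Coefficient = C(8,7) · (-2)^7 · 3^1 = 8 · (-128) · 3 = -3072.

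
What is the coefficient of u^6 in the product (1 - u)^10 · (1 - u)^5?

(1 - u)^10(1 - u)^5 = (1 - u)^15, so the coefficient of u^6 is C(15,6)·(-1)^6 = 5005·1 = 5005.

5005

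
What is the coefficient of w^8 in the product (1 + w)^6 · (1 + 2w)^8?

88720

Coefficient of w^8 = Σ_{j} C(6,j)·1^j·C(8,8-j)·2^(8-j) for j from 0 to 6.
= 256 + 6144 + 26880 + 35840 + 16800 + 2688 + 112 = 88720.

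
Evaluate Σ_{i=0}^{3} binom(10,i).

1 + 10 + 45 + 120 = 176.

176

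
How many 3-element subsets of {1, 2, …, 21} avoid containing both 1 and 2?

1311

All 3-subsets: C(21,3) = 1330. Those containing both fixed elements: C(19,1) = 19.
1330 − 19 = 1311.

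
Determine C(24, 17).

346104

C(24,17) = C(24,7) by symmetry.
C(24,7) = (24·23·22·21·20·19·18) / 7! = 1744364160 / 5040 = 346104.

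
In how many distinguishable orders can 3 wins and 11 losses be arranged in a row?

Choose positions for the wins: C(14,3) = 364.

364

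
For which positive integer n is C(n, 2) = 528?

33

n(n−1)/2 = 528 ⇒ n(n−1) = 1056. Since 33·32 = 1056, n = 33.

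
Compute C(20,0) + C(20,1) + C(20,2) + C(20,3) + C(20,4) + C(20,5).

1 + 20 + 190 + 1140 + 4845 + 15504 = 21700.

21700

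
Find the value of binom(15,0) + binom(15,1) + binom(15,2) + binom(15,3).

576

1 + 15 + 105 + 455 = 576.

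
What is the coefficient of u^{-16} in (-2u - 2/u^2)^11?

-112640

General term: C(11,j)·(-2u)^j·(-2/u^2)^(11-j), with u-exponent 1j − 2(11−j) = 3j − 22.
Set 3j − 22 = -16: j = 2.
C(11,2) = 55; (-2)^2 = 4; (-2)^9 = -512.
Coefficient = 55 · 4 · (-512) = -112640.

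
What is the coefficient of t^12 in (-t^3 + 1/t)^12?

General term: C(12,j)·(-t^3)^j·(1/t)^(12-j), with t-exponent 3j − 1(12−j) = 4j − 12.
Set 4j − 12 = 12: j = 6.
C(12,6) = 924; (-1)^6 = 1; 1^6 = 1.
Coefficient = 924 · 1 · 1 = 924.

924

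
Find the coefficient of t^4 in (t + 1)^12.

495

The general term is C(12,j)·(t)^j·(1)^(12-j); the t^4 term has j = 4.
C(12,4) = 495.
Coefficient = C(12,4) = 495.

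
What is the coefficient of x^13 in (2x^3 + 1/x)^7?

672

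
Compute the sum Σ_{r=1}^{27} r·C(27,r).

Differentiating (1+x)^27 and setting x=1: Σ r·C(27,r) = 27·2^26 = 1811939328.

1811939328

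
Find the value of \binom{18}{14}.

3060

C(18,14) = C(18,4) by symmetry.
C(18,4) = (18·17·16·15) / 4! = 73440 / 24 = 3060.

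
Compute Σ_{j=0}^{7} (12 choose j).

1 + 12 + 66 + 220 + 495 + 792 + 924 + 792 = 3302.

3302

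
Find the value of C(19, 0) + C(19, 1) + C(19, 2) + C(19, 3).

1160

1 + 19 + 171 + 969 = 1160.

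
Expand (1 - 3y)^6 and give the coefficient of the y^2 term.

The general term is C(6,j)·(1)^j·(-3y)^(6-j); the y^2 term has j = 4.
C(6,4) = 15.
Coefficient = C(6,4) · (-3)^2 = 15 · 9 = 135.

135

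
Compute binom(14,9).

2002

C(14,9) = C(14,5) by symmetry.
C(14,5) = (14·13·12·11·10) / 5! = 240240 / 120 = 2002.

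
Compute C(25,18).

480700

C(25,18) = C(25,7) by symmetry.
C(25,7) = (25·24·23·22·21·20·19) / 7! = 2422728000 / 5040 = 480700.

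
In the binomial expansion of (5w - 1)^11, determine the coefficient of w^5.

1443750

The general term is C(11,j)·(5w)^j·(-1)^(11-j); the w^5 term has j = 5.
C(11,5) = 462.
Coefficient = C(11,5) · 5^5 = 462 · 3125 = 1443750.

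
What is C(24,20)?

C(24,20) = C(24,4) by symmetry.
C(24,4) = (24·23·22·21) / 4! = 255024 / 24 = 10626.

10626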